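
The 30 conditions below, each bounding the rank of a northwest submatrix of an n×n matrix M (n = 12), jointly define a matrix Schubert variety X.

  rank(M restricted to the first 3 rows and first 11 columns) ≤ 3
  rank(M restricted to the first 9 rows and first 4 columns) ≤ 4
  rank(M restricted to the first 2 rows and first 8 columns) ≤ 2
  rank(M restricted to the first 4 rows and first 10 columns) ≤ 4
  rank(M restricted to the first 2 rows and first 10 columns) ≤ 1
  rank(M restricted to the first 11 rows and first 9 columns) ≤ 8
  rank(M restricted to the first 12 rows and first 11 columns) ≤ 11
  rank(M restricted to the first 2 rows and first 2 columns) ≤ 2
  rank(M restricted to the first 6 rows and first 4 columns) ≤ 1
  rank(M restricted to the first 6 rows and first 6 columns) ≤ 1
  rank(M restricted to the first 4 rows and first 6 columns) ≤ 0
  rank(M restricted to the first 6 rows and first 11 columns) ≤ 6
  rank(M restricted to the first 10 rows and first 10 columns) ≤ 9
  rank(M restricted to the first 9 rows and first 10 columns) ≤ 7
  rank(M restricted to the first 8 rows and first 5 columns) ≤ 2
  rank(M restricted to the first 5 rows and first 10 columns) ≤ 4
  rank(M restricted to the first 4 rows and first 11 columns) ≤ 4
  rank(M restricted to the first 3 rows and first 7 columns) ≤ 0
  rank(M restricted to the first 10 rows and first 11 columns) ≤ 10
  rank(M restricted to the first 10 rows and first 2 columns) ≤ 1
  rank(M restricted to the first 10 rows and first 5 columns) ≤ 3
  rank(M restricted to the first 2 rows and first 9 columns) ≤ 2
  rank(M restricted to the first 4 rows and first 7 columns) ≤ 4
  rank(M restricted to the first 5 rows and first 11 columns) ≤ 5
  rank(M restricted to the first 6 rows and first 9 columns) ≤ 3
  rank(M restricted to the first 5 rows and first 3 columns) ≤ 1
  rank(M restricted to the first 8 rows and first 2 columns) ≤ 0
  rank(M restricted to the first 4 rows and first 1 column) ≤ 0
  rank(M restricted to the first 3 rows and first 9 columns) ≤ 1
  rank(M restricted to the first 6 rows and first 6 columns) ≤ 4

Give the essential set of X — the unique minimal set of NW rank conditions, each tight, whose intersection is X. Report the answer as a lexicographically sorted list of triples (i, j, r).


Rank table r_w(12×12) implied by the 30 constraints:

  R[1]: 0  0  0  0  0  0  0  1  1  1  1  1
  R[2]: 0  0  0  0  0  0  0  1  1  1  2  2
  R[3]: 0  0  0  0  0  0  0  1  1  2  3  3
  R[4]: 0  0  0  0  0  0  1  2  2  3  4  4
  R[5]: 0  0  1  1  1  1  2  3  3  4  5  5
  R[6]: 0  0  1  1  1  1  2  3  3  4  5  6
  R[7]: 0  0  1  2  2  2  3  4  4  5  6  7
  R[8]: 0  0  1  2  2  3  4  5  5  6  7  8
  R[9]: 1  1  2  3  3  4  5  6  6  7  8  9
  R[10]: 1  1  2  3  3  4  5  6  7  8  9  10
  R[11]: 1  2  3  4  4  5  6  7  8  9  10  11
  R[12]: 1  2  3  4  5  6  7  8  9  10  11  12

the unique w with this rank table is (8, 11, 10, 7, 3, 12, 4, 6, 1, 9, 2, 5).

D(w) has 45 cells with 10 SE-corners; essential set:

[(2, 10, 1), (3, 7, 0), (3, 9, 1), (4, 6, 0), (6, 6, 1), (6, 9, 3), (8, 2, 0), (8, 5, 2), (10, 2, 1), (10, 5, 3)]


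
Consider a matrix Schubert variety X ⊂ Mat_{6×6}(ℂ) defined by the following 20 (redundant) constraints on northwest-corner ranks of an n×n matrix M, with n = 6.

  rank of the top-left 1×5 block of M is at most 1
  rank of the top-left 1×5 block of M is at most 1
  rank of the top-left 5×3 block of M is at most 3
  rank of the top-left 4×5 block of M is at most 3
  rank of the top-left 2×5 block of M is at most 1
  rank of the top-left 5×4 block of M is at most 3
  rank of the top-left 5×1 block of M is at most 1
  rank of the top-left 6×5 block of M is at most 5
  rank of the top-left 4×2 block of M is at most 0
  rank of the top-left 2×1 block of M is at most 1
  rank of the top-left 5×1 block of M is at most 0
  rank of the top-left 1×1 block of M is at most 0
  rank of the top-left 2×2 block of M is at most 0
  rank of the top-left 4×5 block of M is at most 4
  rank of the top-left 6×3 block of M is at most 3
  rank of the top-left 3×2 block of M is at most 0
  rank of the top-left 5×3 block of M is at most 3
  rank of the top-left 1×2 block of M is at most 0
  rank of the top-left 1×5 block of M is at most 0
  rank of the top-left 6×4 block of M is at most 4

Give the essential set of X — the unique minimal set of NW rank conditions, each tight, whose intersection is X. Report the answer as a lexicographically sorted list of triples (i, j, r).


Reconstructing r_w from the 20 given conditions:

  i=1: 0 | 0 | 0 | 0 | 0 | 1
  i=2: 0 | 0 | 1 | 1 | 1 | 2
  i=3: 0 | 0 | 1 | 2 | 2 | 3
  i=4: 0 | 0 | 1 | 2 | 3 | 4
  i=5: 0 | 1 | 2 | 3 | 4 | 5
  i=6: 1 | 2 | 3 | 4 | 5 | 6

so w = (6, 3, 4, 5, 2, 1).

Fulton essential set (3 of the 12 Rothe cells):

[(1, 5, 0), (4, 2, 0), (5, 1, 0)]


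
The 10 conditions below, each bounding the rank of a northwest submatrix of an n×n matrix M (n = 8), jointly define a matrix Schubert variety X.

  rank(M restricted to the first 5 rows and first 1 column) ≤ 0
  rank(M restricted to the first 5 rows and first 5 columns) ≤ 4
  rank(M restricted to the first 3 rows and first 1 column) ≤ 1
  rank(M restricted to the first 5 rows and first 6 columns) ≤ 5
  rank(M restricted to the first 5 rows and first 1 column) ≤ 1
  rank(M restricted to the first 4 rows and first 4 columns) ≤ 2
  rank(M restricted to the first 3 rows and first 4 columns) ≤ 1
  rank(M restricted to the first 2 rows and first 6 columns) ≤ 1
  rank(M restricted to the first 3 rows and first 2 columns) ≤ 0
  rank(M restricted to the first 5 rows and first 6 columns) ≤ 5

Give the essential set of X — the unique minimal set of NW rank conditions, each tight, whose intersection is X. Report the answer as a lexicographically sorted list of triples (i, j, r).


Recovering R(i,j) via the rank-extension bound from the 10 conditions:

  0 0 1 1 1 1 1 1
  0 0 1 1 1 1 2 2
  0 0 1 1 2 2 3 3
  0 1 2 2 3 3 4 4
  0 1 2 3 4 4 5 5
  1 2 3 4 5 5 6 6
  1 2 3 4 5 6 7 7
  1 2 3 4 5 6 7 8

giving w = (3, 7, 5, 2, 4, 1, 6, 8) via Δ²R.

ℓ(w)=12; the 4 essential cells (i,j,r):

[(2, 6, 1), (3, 2, 0), (3, 4, 1), (5, 1, 0)]


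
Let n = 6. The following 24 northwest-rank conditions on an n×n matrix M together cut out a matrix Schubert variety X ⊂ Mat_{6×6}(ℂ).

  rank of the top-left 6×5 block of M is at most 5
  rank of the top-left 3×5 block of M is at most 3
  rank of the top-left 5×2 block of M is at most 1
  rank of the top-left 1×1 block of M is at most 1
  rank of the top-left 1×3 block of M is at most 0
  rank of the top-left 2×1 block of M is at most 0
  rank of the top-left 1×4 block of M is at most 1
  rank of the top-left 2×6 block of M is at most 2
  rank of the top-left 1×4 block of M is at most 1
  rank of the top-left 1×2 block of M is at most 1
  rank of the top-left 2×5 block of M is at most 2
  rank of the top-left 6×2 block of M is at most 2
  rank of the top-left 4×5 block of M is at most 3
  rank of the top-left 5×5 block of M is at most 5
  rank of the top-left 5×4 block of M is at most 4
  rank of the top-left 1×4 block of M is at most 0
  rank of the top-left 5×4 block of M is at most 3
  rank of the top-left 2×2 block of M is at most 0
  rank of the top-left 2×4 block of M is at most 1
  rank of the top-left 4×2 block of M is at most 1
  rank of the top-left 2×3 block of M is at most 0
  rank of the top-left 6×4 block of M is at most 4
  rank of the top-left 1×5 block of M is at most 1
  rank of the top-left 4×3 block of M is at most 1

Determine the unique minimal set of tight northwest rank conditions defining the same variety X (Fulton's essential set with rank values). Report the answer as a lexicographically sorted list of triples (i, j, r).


Recovering R(i,j) via the rank-extension bound from the 24 conditions:

  R[1]: 0  0  0  0  1  1
  R[2]: 0  0  0  1  2  2
  R[3]: 1  1  1  2  3  3
  R[4]: 1  1  1  2  3  4
  R[5]: 1  1  2  3  4  5
  R[6]: 1  2  3  4  5  6

second differences of R give the permutation w = (5, 4, 1, 6, 3, 2).

D(w) has 10 cells with 4 SE-corners; essential set:

[(1, 4, 0), (2, 3, 0), (4, 3, 1), (5, 2, 1)]


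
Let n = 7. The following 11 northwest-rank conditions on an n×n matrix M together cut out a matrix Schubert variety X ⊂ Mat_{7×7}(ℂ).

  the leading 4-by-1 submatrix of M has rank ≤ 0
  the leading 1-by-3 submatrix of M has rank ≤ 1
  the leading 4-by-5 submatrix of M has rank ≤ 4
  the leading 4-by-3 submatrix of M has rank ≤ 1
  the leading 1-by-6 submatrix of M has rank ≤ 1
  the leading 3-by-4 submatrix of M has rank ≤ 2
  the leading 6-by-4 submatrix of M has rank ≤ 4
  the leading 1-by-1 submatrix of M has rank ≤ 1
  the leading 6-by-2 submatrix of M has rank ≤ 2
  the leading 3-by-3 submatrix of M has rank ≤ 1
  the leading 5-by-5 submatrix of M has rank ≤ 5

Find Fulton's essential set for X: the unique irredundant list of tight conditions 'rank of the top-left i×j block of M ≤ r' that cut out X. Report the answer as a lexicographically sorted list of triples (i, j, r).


Recovering R(i,j) via the rank-extension bound from the 11 conditions:

  0  1  1  1  1  1  1
  0  1  1  2  2  2  2
  0  1  1  2  3  3  3
  0  1  1  2  3  4  4
  1  2  2  3  4  5  5
  1  2  3  4  5  6  6
  1  2  3  4  5  6  7

second differences of R give the permutation w = (2, 4, 5, 6, 1, 3, 7).

Rothe diagram D(w) (7 cells), 2 SE-corners (essential conditions):

[(4, 1, 0), (4, 3, 1)]


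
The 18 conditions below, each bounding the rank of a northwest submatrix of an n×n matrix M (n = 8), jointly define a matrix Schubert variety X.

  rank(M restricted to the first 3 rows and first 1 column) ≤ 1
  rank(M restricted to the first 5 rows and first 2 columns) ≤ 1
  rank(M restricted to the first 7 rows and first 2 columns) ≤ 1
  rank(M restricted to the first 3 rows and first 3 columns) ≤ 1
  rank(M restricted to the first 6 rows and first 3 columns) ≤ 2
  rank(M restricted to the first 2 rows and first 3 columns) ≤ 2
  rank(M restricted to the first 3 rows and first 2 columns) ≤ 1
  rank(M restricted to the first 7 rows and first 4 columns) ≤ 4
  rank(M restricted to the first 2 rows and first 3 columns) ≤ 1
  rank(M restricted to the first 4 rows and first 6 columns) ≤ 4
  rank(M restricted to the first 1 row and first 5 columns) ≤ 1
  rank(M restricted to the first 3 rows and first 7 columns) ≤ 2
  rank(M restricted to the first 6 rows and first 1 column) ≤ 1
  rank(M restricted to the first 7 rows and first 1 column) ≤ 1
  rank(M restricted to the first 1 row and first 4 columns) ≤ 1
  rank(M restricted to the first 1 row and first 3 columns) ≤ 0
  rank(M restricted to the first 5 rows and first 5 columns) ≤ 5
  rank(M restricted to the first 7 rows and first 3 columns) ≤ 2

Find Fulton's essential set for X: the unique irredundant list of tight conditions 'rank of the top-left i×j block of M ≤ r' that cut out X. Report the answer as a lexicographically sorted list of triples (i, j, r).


Computing R[i][j] = min implied NW-rank bound (n=8, 18 conditions):

  row 1: 0 | 0 | 0 | 1 | 1 | 1 | 1 | 1
  row 2: 1 | 1 | 1 | 2 | 2 | 2 | 2 | 2
  row 3: 1 | 1 | 1 | 2 | 2 | 2 | 2 | 3
  row 4: 1 | 1 | 2 | 3 | 3 | 3 | 3 | 4
  row 5: 1 | 1 | 2 | 3 | 4 | 4 | 4 | 5
  row 6: 1 | 1 | 2 | 3 | 4 | 5 | 5 | 6
  row 7: 1 | 1 | 2 | 3 | 4 | 5 | 6 | 7
  row 8: 1 | 2 | 3 | 4 | 5 | 6 | 7 | 8

so w = (4, 1, 8, 3, 5, 6, 7, 2).

Fulton essential set (4 of the 12 Rothe cells):

[(1, 3, 0), (3, 3, 1), (3, 7, 2), (7, 2, 1)]


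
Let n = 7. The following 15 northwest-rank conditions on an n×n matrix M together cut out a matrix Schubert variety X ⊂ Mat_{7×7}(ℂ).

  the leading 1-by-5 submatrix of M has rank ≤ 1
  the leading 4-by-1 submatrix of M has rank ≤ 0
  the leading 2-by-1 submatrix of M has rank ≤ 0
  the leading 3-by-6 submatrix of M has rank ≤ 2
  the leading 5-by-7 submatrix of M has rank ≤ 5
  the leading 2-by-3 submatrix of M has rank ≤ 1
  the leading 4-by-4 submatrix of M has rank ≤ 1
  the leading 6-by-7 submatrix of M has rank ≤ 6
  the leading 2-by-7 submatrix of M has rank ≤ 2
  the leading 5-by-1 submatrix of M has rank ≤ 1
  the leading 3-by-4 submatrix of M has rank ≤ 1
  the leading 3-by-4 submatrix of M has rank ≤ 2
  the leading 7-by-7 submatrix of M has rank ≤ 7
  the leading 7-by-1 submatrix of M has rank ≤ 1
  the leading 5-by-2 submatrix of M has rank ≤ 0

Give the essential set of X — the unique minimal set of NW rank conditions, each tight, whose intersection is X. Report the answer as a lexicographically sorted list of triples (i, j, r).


Propagating the 15 rank bounds to every northwest block:

  0, 0, 1, 1, 1, 1, 1
  0, 0, 1, 1, 2, 2, 2
  0, 0, 1, 1, 2, 2, 3
  0, 0, 1, 1, 2, 3, 4
  0, 0, 1, 2, 3, 4, 5
  1, 1, 2, 3, 4, 5, 6
  1, 2, 3, 4, 5, 6, 7

so w = (3, 5, 7, 6, 4, 1, 2).

D(w) has 14 cells with 3 SE-corners; essential set:

[(3, 6, 2), (4, 4, 1), (5, 2, 0)]


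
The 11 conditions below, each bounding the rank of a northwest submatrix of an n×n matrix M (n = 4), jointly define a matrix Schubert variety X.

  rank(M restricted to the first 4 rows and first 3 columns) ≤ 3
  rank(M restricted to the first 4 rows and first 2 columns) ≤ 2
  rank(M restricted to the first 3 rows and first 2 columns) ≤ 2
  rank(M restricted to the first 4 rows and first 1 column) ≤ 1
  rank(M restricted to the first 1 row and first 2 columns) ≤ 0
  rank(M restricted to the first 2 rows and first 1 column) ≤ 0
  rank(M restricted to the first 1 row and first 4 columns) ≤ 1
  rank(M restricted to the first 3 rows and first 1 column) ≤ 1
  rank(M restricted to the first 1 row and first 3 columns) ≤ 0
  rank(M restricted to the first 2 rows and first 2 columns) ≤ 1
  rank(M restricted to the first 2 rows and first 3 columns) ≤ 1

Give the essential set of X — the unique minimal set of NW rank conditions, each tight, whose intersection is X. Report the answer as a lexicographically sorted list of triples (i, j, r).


Reconstructing r_w from the 11 given conditions:

  row 1: 0, 0, 0, 1
  row 2: 0, 1, 1, 2
  row 3: 1, 2, 2, 3
  row 4: 1, 2, 3, 4

the unique w with this rank table is (4, 2, 1, 3).

D(w) has 4 cells with 2 SE-corners; essential set:

[(1, 3, 0), (2, 1, 0)]


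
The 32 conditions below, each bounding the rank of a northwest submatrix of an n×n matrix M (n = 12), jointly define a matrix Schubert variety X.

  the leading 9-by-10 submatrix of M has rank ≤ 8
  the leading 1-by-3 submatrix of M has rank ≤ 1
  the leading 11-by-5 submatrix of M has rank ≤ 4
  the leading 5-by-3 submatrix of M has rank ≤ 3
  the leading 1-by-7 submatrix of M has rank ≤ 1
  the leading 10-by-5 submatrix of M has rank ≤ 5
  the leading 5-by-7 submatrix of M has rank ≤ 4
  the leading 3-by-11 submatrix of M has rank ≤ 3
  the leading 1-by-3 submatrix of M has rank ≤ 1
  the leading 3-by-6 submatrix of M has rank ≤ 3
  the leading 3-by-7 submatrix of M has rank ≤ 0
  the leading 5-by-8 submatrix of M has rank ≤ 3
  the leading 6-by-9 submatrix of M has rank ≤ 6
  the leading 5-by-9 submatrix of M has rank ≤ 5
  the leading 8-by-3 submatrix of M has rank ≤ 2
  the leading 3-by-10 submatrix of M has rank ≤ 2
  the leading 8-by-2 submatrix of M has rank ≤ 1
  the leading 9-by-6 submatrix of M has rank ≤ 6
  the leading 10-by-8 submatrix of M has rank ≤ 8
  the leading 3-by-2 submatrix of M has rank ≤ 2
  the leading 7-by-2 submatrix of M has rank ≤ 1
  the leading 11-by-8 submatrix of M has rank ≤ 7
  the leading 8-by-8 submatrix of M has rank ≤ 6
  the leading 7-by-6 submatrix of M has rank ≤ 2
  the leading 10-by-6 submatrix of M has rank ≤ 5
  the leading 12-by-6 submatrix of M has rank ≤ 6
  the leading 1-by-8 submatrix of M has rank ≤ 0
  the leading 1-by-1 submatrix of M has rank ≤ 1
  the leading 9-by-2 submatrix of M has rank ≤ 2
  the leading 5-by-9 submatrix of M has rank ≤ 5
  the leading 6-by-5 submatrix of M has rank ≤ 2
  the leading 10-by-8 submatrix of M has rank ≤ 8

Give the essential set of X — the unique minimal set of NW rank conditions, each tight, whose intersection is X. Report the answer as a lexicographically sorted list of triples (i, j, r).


Reconstructing r_w from the 32 given conditions:

  row 1: 0, 0, 0, 0, 0, 0, 0, 0, 1, 1, 1, 1
  row 2: 0, 0, 0, 0, 0, 0, 0, 1, 2, 2, 2, 2
  row 3: 0, 0, 0, 0, 0, 0, 0, 1, 2, 2, 3, 3
  row 4: 1, 1, 1, 1, 1, 1, 1, 2, 3, 3, 4, 4
  row 5: 1, 1, 2, 2, 2, 2, 2, 3, 4, 4, 5, 5
  row 6: 1, 1, 2, 2, 2, 2, 3, 4, 5, 5, 6, 6
  row 7: 1, 1, 2, 2, 2, 2, 3, 4, 5, 6, 7, 7
  row 8: 1, 1, 2, 3, 3, 3, 4, 5, 6, 7, 8, 8
  row 9: 1, 2, 3, 4, 4, 4, 5, 6, 7, 8, 9, 9
  row 10: 1, 2, 3, 4, 4, 5, 6, 7, 8, 9, 10, 10
  row 11: 1, 2, 3, 4, 4, 5, 6, 7, 8, 9, 10, 11
  row 12: 1, 2, 3, 4, 5, 6, 7, 8, 9, 10, 11, 12

hence w(1..12) = (9, 8, 11, 1, 3, 7, 10, 4, 2, 6, 12, 5).

D(w) has 35 cells with 6 SE-corners; essential set:

[(1, 8, 0), (3, 7, 0), (3, 10, 2), (7, 6, 2), (8, 2, 1), (11, 5, 4)]


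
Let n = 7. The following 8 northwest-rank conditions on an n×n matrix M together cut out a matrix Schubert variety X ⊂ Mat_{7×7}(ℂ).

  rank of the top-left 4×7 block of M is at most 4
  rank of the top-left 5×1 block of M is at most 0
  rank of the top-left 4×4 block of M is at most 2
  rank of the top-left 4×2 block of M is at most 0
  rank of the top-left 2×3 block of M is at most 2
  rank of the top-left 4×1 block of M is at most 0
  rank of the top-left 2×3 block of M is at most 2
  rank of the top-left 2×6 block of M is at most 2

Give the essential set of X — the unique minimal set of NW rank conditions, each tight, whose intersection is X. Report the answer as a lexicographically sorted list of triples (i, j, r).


The tightest implied rank at each (i,j), from the 8 conditions:

  row 1: 0, 0, 1, 1, 1, 1, 1
  row 2: 0, 0, 1, 2, 2, 2, 2
  row 3: 0, 0, 1, 2, 3, 3, 3
  row 4: 0, 0, 1, 2, 3, 4, 4
  row 5: 0, 1, 2, 3, 4, 5, 5
  row 6: 1, 2, 3, 4, 5, 6, 6
  row 7: 1, 2, 3, 4, 5, 6, 7

giving w = (3, 4, 5, 6, 2, 1, 7) via Δ²R.

Fulton essential set (2 of the 9 Rothe cells):

[(4, 2, 0), (5, 1, 0)]


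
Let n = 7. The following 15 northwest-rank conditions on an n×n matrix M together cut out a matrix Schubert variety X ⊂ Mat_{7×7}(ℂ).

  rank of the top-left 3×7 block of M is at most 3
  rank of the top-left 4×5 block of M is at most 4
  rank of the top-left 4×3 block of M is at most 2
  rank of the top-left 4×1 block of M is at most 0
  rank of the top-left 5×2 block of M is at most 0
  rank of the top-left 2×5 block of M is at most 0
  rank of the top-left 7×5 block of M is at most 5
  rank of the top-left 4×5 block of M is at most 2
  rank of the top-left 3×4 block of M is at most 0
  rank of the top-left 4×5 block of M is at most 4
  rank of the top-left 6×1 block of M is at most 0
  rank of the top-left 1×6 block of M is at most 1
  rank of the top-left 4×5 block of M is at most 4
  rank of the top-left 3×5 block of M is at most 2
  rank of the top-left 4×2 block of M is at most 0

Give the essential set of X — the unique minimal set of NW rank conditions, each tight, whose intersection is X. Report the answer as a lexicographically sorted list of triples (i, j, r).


Computing R[i][j] = min implied NW-rank bound (n=7, 15 conditions):

  i=1: 0 0 0 0 0 1 1
  i=2: 0 0 0 0 0 1 2
  i=3: 0 0 0 0 1 2 3
  i=4: 0 0 1 1 2 3 4
  i=5: 0 0 1 2 3 4 5
  i=6: 0 1 2 3 4 5 6
  i=7: 1 2 3 4 5 6 7

so w = (6, 7, 5, 3, 4, 2, 1).

D(w) has 19 cells with 4 SE-corners; essential set:

[(2, 5, 0), (3, 4, 0), (5, 2, 0), (6, 1, 0)]


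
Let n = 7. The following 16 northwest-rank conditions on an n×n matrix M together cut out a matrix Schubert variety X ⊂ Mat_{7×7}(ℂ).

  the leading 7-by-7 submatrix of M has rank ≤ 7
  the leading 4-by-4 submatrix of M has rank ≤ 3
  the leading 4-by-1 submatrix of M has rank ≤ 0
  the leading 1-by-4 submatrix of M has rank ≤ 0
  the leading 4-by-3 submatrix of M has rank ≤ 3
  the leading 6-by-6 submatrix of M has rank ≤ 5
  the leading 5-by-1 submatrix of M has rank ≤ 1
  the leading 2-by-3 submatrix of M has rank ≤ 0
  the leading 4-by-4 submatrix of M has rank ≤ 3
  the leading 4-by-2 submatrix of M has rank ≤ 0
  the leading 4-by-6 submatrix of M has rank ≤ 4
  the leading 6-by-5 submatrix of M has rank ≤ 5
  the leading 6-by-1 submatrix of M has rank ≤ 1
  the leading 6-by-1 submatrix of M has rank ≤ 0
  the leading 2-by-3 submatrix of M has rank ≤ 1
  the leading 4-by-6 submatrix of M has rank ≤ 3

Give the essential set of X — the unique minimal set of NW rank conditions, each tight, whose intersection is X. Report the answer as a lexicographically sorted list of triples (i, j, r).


Rank table r_w(7×7) implied by the 16 constraints:

  i=1: 0 0 0 0 1 1 1
  i=2: 0 0 0 1 2 2 2
  i=3: 0 0 1 2 3 3 3
  i=4: 0 0 1 2 3 3 4
  i=5: 0 1 2 3 4 4 5
  i=6: 0 1 2 3 4 5 6
  i=7: 1 2 3 4 5 6 7

so w = (5, 4, 3, 7, 2, 6, 1).

D(w) has 14 cells with 5 SE-corners; essential set:

[(1, 4, 0), (2, 3, 0), (4, 2, 0), (4, 6, 3), (6, 1, 0)]


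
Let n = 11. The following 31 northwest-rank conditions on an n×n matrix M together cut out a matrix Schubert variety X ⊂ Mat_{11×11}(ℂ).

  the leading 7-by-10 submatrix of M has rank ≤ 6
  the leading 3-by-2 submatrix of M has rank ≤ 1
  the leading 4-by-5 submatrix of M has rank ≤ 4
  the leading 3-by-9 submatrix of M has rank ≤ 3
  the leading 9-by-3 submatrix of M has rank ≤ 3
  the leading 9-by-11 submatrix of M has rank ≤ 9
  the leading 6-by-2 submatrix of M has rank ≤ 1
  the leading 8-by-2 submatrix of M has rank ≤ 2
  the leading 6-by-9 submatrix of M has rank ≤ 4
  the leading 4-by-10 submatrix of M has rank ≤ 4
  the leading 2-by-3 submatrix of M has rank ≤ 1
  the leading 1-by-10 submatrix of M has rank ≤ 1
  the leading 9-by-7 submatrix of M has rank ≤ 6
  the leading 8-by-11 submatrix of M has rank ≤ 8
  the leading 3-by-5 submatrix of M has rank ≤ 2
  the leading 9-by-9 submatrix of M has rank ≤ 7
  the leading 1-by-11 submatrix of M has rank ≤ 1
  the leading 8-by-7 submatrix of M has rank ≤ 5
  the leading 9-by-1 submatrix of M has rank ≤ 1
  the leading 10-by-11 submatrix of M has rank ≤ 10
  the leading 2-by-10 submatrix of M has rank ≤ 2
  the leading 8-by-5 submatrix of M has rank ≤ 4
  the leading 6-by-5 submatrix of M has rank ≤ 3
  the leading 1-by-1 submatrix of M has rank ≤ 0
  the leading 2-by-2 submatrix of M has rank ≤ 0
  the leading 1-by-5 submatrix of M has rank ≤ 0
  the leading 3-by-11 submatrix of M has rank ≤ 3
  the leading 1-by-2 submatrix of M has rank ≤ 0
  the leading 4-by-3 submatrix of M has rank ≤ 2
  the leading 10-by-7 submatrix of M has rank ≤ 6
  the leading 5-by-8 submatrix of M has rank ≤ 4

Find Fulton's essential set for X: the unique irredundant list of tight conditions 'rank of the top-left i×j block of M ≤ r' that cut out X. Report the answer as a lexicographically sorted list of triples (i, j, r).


The tightest implied rank at each (i,j), from the 31 conditions:

  0 | 0 | 0 | 0 | 0 | 1 | 1 | 1 | 1 | 1 | 1
  0 | 0 | 1 | 1 | 1 | 2 | 2 | 2 | 2 | 2 | 2
  1 | 1 | 2 | 2 | 2 | 3 | 3 | 3 | 3 | 3 | 3
  1 | 1 | 2 | 3 | 3 | 4 | 4 | 4 | 4 | 4 | 4
  1 | 1 | 2 | 3 | 3 | 4 | 4 | 4 | 4 | 5 | 5
  1 | 1 | 2 | 3 | 3 | 4 | 4 | 4 | 4 | 5 | 6
  1 | 2 | 3 | 4 | 4 | 5 | 5 | 5 | 5 | 6 | 7
  1 | 2 | 3 | 4 | 4 | 5 | 5 | 6 | 6 | 7 | 8
  1 | 2 | 3 | 4 | 5 | 6 | 6 | 7 | 7 | 8 | 9
  1 | 2 | 3 | 4 | 5 | 6 | 6 | 7 | 8 | 9 | 10
  1 | 2 | 3 | 4 | 5 | 6 | 7 | 8 | 9 | 10 | 11

hence w(1..11) = (6, 3, 1, 4, 10, 11, 2, 8, 5, 9, 7).

|D(w)|=21, |Ess(w)|=8:

[(1, 5, 0), (2, 2, 0), (6, 2, 1), (6, 5, 3), (6, 9, 4), (8, 5, 4), (8, 7, 5), (10, 7, 6)]


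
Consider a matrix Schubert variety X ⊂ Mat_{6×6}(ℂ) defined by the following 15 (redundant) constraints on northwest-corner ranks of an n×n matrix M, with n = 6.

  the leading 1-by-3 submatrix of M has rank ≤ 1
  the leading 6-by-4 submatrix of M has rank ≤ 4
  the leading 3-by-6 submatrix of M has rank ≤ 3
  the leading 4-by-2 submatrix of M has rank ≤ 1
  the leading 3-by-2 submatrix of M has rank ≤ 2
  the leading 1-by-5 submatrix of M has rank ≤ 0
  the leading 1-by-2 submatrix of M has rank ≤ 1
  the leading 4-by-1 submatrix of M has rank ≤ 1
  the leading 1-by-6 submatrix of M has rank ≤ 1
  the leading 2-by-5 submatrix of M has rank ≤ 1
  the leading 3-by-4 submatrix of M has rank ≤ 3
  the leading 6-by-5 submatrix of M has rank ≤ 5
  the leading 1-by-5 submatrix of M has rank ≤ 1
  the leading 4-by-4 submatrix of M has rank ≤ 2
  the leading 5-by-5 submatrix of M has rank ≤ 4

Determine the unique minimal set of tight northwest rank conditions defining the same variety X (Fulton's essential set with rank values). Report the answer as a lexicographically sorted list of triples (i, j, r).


Propagating the 15 rank bounds to every northwest block:

  R[1]: 0 0 0 0 0 1
  R[2]: 1 1 1 1 1 2
  R[3]: 1 1 2 2 2 3
  R[4]: 1 1 2 2 3 4
  R[5]: 1 2 3 3 4 5
  R[6]: 1 2 3 4 5 6

so w = (6, 1, 3, 5, 2, 4).

ℓ(w)=8; the 3 essential cells (i,j,r):

[(1, 5, 0), (4, 2, 1), (4, 4, 2)]


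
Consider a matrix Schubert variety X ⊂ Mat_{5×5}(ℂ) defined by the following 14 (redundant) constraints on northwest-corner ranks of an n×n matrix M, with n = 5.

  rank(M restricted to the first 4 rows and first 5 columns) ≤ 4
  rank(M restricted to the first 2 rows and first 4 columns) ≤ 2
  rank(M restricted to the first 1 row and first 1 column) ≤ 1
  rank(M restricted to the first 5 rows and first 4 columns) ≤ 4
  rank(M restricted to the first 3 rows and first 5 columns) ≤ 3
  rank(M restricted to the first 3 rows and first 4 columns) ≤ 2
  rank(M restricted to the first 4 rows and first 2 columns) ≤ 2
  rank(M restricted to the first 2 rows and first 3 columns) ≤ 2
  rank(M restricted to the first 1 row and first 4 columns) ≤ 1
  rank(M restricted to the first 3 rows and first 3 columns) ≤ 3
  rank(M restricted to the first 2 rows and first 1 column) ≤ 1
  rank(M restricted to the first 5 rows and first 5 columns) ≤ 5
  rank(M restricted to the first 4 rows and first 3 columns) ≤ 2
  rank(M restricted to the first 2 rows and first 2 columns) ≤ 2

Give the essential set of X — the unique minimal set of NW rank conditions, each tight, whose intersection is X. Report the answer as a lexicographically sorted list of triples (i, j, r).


Rank table r_w(5×5) implied by the 14 constraints:

  row 1: 1 1 1 1 1
  row 2: 1 2 2 2 2
  row 3: 1 2 2 2 3
  row 4: 1 2 2 3 4
  row 5: 1 2 3 4 5

so w = (1, 2, 5, 4, 3).

ℓ(w)=3; the 2 essential cells (i,j,r):

[(3, 4, 2), (4, 3, 2)]


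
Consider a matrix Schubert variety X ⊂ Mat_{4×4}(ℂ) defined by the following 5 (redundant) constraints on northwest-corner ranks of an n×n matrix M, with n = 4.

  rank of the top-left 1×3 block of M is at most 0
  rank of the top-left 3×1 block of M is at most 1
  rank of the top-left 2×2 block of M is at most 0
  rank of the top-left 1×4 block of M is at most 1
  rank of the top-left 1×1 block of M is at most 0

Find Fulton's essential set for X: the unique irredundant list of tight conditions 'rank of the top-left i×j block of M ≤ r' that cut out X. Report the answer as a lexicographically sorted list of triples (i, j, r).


The tightest implied rank at each (i,j), from the 5 conditions:

  row 1: 0, 0, 0, 1
  row 2: 0, 0, 1, 2
  row 3: 1, 1, 2, 3
  row 4: 1, 2, 3, 4

reading off 1-entries of Δ²R: w = (4, 3, 1, 2).

Fulton essential set (2 of the 5 Rothe cells):

[(1, 3, 0), (2, 2, 0)]


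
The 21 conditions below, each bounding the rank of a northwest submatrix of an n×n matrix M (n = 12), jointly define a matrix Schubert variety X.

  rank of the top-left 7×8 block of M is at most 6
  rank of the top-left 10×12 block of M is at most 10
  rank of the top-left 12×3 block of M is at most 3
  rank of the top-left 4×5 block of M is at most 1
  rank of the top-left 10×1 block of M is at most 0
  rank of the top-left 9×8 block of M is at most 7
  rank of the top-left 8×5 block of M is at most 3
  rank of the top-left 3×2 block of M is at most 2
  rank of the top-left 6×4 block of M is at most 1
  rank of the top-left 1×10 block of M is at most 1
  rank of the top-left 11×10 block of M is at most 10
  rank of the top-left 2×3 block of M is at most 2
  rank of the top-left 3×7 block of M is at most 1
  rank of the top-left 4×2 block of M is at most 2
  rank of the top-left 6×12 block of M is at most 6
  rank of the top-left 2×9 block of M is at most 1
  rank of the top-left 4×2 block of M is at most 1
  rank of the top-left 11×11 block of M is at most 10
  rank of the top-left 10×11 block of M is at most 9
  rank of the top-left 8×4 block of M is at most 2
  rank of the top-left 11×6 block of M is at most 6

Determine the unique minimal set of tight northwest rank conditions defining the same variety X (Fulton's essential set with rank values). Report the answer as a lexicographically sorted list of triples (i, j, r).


Propagating the 21 rank bounds to every northwest block:

  0  1  1  1  1  1  1  1  1  1  1  1
  0  1  1  1  1  1  1  1  1  2  2  2
  0  1  1  1  1  1  1  2  2  3  3  3
  0  1  1  1  1  2  2  3  3  4  4  4
  0  1  1  1  2  3  3  4  4  5  5  5
  0  1  1  1  2  3  4  5  5  6  6  6
  0  1  2  2  3  4  5  6  6  7  7  7
  0  1  2  2  3  4  5  6  7  8  8  8
  0  1  2  3  4  5  6  7  8  9  9  9
  0  1  2  3  4  5  6  7  8  9  9  10
  1  2  3  4  5  6  7  8  9  10  10  11
  1  2  3  4  5  6  7  8  9  10  11  12

hence w(1..12) = (2, 10, 8, 6, 5, 7, 3, 9, 4, 12, 1, 11).

7 SE-corners of the 31-cell Rothe diagram give Ess(w):

[(2, 9, 1), (3, 7, 1), (4, 5, 1), (6, 4, 1), (8, 4, 2), (10, 1, 0), (10, 11, 9)]


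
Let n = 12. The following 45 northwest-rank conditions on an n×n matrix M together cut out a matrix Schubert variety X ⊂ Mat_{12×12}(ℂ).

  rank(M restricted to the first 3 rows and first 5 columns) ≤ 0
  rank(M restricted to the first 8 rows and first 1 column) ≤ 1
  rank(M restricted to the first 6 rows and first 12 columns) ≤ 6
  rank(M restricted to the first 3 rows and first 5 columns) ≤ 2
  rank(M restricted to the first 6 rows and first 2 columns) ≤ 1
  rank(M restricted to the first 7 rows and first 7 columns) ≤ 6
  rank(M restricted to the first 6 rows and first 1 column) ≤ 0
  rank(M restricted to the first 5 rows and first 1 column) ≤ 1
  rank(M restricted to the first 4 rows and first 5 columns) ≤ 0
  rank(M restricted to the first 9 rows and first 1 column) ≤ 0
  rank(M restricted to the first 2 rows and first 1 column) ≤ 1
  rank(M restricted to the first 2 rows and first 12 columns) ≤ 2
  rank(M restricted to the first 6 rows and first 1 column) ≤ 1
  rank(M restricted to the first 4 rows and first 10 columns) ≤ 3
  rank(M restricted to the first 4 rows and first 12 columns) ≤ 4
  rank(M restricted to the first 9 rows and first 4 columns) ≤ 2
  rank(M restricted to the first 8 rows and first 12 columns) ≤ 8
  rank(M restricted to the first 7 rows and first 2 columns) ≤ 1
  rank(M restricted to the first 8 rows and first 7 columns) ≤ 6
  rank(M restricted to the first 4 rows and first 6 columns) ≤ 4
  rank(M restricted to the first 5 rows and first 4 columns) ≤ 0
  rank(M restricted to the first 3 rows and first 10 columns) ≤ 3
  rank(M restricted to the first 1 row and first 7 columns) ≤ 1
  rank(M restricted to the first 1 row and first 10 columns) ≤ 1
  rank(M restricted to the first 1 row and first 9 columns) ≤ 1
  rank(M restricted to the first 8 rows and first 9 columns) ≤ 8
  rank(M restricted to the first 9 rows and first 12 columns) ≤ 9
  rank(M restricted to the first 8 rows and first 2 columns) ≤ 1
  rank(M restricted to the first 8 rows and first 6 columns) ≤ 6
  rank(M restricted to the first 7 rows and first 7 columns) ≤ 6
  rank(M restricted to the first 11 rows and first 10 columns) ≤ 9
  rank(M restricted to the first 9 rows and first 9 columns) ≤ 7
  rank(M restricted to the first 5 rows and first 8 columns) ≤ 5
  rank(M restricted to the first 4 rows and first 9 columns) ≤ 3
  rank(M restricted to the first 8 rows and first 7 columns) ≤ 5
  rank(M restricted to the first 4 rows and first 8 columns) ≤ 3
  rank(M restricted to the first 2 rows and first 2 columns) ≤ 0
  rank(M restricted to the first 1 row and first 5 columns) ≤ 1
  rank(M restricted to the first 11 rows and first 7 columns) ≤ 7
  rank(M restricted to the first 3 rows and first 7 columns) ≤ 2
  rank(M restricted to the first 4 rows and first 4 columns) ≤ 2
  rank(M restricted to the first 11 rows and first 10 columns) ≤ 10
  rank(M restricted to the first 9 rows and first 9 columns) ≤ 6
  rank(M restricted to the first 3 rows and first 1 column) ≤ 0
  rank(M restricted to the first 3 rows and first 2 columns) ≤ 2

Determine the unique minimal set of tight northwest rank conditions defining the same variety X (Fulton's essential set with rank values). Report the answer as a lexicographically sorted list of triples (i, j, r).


Recovering R(i,j) via the rank-extension bound from the 45 conditions:

  R[1]: 0 | 0 | 0 | 0 | 0 | 1 | 1 | 1 | 1 | 1 | 1 | 1
  R[2]: 0 | 0 | 0 | 0 | 0 | 1 | 2 | 2 | 2 | 2 | 2 | 2
  R[3]: 0 | 0 | 0 | 0 | 0 | 1 | 2 | 3 | 3 | 3 | 3 | 3
  R[4]: 0 | 0 | 0 | 0 | 0 | 1 | 2 | 3 | 3 | 3 | 4 | 4
  R[5]: 0 | 0 | 0 | 0 | 1 | 2 | 3 | 4 | 4 | 4 | 5 | 5
  R[6]: 0 | 1 | 1 | 1 | 2 | 3 | 4 | 5 | 5 | 5 | 6 | 6
  R[7]: 0 | 1 | 2 | 2 | 3 | 4 | 5 | 6 | 6 | 6 | 7 | 7
  R[8]: 0 | 1 | 2 | 2 | 3 | 4 | 5 | 6 | 6 | 7 | 8 | 8
  R[9]: 0 | 1 | 2 | 2 | 3 | 4 | 5 | 6 | 6 | 7 | 8 | 9
  R[10]: 1 | 2 | 3 | 3 | 4 | 5 | 6 | 7 | 7 | 8 | 9 | 10
  R[11]: 1 | 2 | 3 | 4 | 5 | 6 | 7 | 8 | 8 | 9 | 10 | 11
  R[12]: 1 | 2 | 3 | 4 | 5 | 6 | 7 | 8 | 9 | 10 | 11 | 12

giving w = (6, 7, 8, 11, 5, 2, 3, 10, 12, 1, 4, 9) via Δ²R.

Fulton essential set (6 of the 34 Rothe cells):

[(4, 5, 0), (4, 10, 3), (5, 4, 0), (9, 1, 0), (9, 4, 2), (9, 9, 6)]


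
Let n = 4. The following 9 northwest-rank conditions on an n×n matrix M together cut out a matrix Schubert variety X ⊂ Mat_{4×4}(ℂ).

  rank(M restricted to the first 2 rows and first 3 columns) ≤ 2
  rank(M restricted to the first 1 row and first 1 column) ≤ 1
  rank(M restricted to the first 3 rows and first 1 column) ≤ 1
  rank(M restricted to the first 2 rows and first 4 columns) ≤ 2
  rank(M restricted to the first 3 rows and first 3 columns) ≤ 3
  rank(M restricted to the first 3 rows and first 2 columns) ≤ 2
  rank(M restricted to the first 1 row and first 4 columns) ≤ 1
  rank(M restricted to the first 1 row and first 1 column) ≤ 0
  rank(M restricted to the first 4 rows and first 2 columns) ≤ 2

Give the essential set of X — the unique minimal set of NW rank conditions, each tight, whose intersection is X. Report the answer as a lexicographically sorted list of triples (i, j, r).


Computing R[i][j] = min implied NW-rank bound (n=4, 9 conditions):

  i=1: 0  1  1  1
  i=2: 1  2  2  2
  i=3: 1  2  3  3
  i=4: 1  2  3  4

hence w(1..4) = (2, 1, 3, 4).

|D(w)|=1, |Ess(w)|=1:

[(1, 1, 0)]


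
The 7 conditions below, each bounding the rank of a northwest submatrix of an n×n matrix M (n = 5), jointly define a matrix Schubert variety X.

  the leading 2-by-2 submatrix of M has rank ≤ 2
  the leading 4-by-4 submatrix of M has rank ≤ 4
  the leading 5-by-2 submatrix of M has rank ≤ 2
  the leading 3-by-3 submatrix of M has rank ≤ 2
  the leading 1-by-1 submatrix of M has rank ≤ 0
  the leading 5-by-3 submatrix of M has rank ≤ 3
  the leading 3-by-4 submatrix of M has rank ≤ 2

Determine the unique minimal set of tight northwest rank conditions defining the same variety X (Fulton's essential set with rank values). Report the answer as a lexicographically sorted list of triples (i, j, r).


Recovering R(i,j) via the rank-extension bound from the 7 conditions:

  0, 1, 1, 1, 1
  1, 2, 2, 2, 2
  1, 2, 2, 2, 3
  1, 2, 3, 3, 4
  1, 2, 3, 4, 5

so w = (2, 1, 5, 3, 4).

2 SE-corners of the 3-cell Rothe diagram give Ess(w):

[(1, 1, 0), (3, 4, 2)]


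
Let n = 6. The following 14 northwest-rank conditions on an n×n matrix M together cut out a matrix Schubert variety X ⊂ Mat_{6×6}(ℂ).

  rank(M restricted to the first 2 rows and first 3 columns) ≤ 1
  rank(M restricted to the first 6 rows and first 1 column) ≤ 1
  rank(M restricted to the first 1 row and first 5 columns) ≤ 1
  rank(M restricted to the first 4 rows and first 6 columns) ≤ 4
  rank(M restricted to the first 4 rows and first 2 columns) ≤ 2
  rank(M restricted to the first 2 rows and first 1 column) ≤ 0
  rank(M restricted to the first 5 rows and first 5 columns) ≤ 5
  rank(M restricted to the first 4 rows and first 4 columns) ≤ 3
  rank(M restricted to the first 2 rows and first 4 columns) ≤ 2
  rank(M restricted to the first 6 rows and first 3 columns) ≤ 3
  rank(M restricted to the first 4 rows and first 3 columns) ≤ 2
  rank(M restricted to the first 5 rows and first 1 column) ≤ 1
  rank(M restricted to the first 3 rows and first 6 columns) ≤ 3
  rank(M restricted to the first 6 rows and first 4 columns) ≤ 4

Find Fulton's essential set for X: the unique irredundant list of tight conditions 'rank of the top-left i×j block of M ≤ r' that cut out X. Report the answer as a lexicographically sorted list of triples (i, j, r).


Computing R[i][j] = min implied NW-rank bound (n=6, 14 conditions):

  0 | 1 | 1 | 1 | 1 | 1
  0 | 1 | 1 | 2 | 2 | 2
  1 | 2 | 2 | 3 | 3 | 3
  1 | 2 | 2 | 3 | 4 | 4
  1 | 2 | 3 | 4 | 5 | 5
  1 | 2 | 3 | 4 | 5 | 6

hence w(1..6) = (2, 4, 1, 5, 3, 6).

3 SE-corners of the 4-cell Rothe diagram give Ess(w):

[(2, 1, 0), (2, 3, 1), (4, 3, 2)]


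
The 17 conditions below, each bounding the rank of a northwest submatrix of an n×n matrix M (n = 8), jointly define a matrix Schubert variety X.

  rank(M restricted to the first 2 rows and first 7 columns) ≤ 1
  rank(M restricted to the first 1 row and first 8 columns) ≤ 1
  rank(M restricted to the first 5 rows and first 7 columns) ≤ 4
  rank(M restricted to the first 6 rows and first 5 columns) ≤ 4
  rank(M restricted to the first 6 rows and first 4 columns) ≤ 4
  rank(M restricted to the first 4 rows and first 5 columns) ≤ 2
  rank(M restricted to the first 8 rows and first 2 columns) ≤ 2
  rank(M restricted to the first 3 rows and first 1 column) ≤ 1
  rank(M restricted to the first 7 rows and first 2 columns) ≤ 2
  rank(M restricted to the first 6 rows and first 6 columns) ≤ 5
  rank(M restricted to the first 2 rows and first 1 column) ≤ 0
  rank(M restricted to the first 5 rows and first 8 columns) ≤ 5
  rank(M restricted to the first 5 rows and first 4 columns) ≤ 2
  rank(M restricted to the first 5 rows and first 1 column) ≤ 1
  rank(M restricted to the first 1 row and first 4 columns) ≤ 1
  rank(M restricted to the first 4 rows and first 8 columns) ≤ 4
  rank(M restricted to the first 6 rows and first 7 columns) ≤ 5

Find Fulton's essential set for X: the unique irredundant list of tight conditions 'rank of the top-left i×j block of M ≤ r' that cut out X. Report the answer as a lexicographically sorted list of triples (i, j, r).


The tightest implied rank at each (i,j), from the 17 conditions:

  i=1: 0, 1, 1, 1, 1, 1, 1, 1
  i=2: 0, 1, 1, 1, 1, 1, 1, 2
  i=3: 1, 2, 2, 2, 2, 2, 2, 3
  i=4: 1, 2, 2, 2, 2, 3, 3, 4
  i=5: 1, 2, 2, 2, 3, 4, 4, 5
  i=6: 1, 2, 3, 3, 4, 5, 5, 6
  i=7: 1, 2, 3, 4, 5, 6, 6, 7
  i=8: 1, 2, 3, 4, 5, 6, 7, 8

reading off 1-entries of Δ²R: w = (2, 8, 1, 6, 5, 3, 4, 7).

|D(w)|=12, |Ess(w)|=4:

[(2, 1, 0), (2, 7, 1), (4, 5, 2), (5, 4, 2)]


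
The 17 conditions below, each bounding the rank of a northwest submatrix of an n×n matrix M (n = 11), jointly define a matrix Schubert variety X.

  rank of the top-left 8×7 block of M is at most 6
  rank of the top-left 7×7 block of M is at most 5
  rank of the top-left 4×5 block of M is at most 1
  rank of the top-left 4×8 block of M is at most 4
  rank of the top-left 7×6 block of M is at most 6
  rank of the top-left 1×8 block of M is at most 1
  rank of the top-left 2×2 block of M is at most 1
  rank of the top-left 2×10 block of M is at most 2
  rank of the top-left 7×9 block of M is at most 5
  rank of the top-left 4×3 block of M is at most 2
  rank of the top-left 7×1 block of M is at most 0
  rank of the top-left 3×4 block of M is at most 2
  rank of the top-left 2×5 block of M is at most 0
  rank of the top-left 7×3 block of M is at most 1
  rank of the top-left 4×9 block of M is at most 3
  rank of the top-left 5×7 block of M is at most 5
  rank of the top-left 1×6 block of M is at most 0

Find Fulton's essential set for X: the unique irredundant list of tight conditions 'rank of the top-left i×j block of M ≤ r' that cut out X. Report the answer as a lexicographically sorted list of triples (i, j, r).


Rank table r_w(11×11) implied by the 17 constraints:

  i=1: 0  0  0  0  0  0  1  1  1  1  1
  i=2: 0  0  0  0  0  1  2  2  2  2  2
  i=3: 0  1  1  1  1  2  3  3  3  3  3
  i=4: 0  1  1  1  1  2  3  3  3  4  4
  i=5: 0  1  1  2  2  3  4  4  4  5  5
  i=6: 0  1  1  2  3  4  5  5  5  6  6
  i=7: 0  1  1  2  3  4  5  5  5  6  7
  i=8: 1  2  2  3  4  5  6  6  6  7  8
  i=9: 1  2  3  4  5  6  7  7  7  8  9
  i=10: 1  2  3  4  5  6  7  8  8  9  10
  i=11: 1  2  3  4  5  6  7  8  9  10  11

so w = (7, 6, 2, 10, 4, 5, 11, 1, 3, 8, 9).

|D(w)|=26, |Ess(w)|=7:

[(1, 6, 0), (2, 5, 0), (4, 5, 1), (4, 9, 3), (7, 1, 0), (7, 3, 1), (7, 9, 5)]
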